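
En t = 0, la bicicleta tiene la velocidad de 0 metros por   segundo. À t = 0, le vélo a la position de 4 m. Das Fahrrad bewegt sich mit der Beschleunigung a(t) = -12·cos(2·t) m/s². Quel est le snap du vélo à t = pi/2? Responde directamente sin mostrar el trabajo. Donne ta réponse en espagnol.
s(pi/2) = -48.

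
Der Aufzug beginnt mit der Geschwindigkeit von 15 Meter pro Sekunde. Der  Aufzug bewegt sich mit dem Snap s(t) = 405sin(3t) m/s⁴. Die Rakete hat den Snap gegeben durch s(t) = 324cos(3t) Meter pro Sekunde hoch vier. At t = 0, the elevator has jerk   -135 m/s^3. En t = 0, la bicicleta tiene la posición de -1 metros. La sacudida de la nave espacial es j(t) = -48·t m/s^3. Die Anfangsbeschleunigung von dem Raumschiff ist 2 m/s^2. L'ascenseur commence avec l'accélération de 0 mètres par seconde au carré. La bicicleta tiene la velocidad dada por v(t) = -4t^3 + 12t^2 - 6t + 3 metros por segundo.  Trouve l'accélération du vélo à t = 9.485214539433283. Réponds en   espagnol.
Partiendo de la velocidad v(t) = -4·t^3 + 12·t^2 - 6·t + 3, tomamos 1 derivada. Derivando la velocidad, obtenemos la aceleración: a(t) = -12·t^2 + 24·t - 6. Tenemos la aceleración a(t) = -12·t^2 + 24·t - 6. Sustituyendo t = 9.485214539433283: a(9.485214539433283) = -857.986389362520.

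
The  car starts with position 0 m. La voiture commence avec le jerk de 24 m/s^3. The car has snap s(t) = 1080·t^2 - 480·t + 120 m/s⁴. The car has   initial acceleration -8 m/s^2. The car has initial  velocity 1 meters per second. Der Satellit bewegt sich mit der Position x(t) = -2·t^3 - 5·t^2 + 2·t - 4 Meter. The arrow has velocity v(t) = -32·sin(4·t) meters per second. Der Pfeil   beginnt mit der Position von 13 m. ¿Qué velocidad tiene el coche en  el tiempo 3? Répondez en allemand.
Wir müssen die Stammfunktion unserer Gleichung für den Snap s(t) = 1080·t^2 - 480·t + 120 3-mal finden. Mit ∫s(t)dt und Anwendung von j(0) = 24, finden wir j(t) = 360·t^3 - 240·t^2 + 120·t + 24. Mit ∫j(t)dt und Anwendung von a(0) = -8, finden wir a(t) = 90·t^4 - 80·t^3 + 60·t^2 + 24·t - 8. Durch Integration von der Beschleunigung und Verwendung der Anfangsbedingung v(0) = 1, erhalten wir v(t) = 18·t^5 - 20·t^4 + 20·t^3 + 12·t^2 - 8·t + 1. Wir haben die Geschwindigkeit v(t) = 18·t^5 - 20·t^4 + 20·t^3 + 12·t^2 - 8·t + 1. Durch Einsetzen von t = 3: v(3) = 3379.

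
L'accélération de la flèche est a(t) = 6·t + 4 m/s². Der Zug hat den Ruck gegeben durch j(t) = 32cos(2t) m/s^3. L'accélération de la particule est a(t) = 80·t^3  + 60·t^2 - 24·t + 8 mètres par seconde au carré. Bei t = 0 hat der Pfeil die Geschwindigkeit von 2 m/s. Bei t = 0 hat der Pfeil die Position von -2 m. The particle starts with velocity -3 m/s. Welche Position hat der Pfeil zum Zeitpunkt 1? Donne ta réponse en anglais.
We must find the integral of our acceleration equation a(t) = 6·t + 4 2 times. Taking ∫a(t)dt and applying v(0) = 2, we find v(t) = 3·t^2 + 4·t + 2. Integrating velocity and using the initial condition x(0) = -2, we get x(t) = t^3 + 2·t^2 + 2·t - 2. Using x(t) = t^3 + 2·t^2 + 2·t - 2 and substituting t = 1, we find x = 3.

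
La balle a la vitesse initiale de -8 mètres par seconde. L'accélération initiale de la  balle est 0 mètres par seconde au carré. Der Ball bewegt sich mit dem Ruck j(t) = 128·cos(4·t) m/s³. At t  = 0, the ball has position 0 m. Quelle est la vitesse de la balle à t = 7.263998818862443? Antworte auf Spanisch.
Debemos encontrar la antiderivada de nuestra ecuación de la sacudida j(t) = 128·cos(4·t) 2 veces. Tomando ∫j(t)dt y aplicando a(0) = 0, encontramos a(t) = 32·sin(4·t). La antiderivada de la aceleración es la velocidad. Usando v(0) = -8, obtenemos v(t) = -8·cos(4·t). Usando v(t) = -8·cos(4·t) y sustituyendo t = 7.263998818862443, encontramos v = 5.67795307043904.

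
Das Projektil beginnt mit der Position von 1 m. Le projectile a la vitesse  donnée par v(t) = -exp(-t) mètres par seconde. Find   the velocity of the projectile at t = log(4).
Using v(t) = -exp(-t) and substituting t = log(4), we find v = -1/4.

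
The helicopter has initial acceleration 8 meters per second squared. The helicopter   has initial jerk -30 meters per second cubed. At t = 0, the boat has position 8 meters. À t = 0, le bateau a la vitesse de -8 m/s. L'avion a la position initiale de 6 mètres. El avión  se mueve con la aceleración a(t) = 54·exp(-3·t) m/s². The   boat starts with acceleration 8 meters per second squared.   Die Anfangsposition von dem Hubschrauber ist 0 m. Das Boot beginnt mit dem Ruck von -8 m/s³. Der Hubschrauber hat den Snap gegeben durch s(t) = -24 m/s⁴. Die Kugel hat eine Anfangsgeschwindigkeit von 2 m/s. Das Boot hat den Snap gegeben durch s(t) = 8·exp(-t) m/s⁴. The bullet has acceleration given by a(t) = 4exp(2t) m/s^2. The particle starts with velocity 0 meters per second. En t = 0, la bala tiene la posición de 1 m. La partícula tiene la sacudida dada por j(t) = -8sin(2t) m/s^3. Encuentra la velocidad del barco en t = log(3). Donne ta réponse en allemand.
Ausgehend von dem Snap s(t) = 8·exp(-t), nehmen wir 3 Stammfunktionen. Die Stammfunktion von dem Snap ist der Ruck. Mit j(0) = -8 erhalten wir j(t) = -8·exp(-t). Die Stammfunktion von dem Ruck ist die Beschleunigung. Mit a(0) = 8 erhalten wir a(t) = 8·exp(-t). Das Integral von der Beschleunigung ist die Geschwindigkeit. Mit v(0) = -8 erhalten wir v(t) = -8·exp(-t). Wir haben die Geschwindigkeit v(t) = -8·exp(-t). Durch Einsetzen von t = log(3): v(log(3)) = -8/3.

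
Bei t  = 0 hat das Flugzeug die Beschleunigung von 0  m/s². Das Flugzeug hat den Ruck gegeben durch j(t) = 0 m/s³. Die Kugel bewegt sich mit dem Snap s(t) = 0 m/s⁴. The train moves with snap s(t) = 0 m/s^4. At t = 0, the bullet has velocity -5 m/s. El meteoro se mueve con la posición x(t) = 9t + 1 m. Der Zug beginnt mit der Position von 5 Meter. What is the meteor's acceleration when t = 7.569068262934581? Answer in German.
Ausgehend von der Position x(t) = 9·t + 1, nehmen wir 2 Ableitungen. Die Ableitung von der Position ergibt die Geschwindigkeit: v(t) = 9. Die Ableitung von der Geschwindigkeit ergibt die Beschleunigung: a(t) = 0. Wir haben die Beschleunigung a(t) = 0. Durch Einsetzen von t = 7.569068262934581: a(7.569068262934581) = 0.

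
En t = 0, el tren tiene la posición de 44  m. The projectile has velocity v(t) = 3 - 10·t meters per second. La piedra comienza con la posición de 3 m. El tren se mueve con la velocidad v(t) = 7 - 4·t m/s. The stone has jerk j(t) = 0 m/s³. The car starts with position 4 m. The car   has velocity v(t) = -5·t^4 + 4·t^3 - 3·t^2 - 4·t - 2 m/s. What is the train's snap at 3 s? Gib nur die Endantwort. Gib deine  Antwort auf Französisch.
À t = 3, s = 0.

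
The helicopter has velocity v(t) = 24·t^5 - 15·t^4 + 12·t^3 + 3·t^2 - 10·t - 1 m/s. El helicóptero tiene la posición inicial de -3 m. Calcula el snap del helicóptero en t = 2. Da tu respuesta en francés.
Pour résoudre ceci, nous devons prendre 3 dérivées de notre équation de la vitesse v(t) = 24·t^5 - 15·t^4 + 12·t^3 + 3·t^2 - 10·t - 1. La dérivée de la vitesse donne l'accélération: a(t) = 120·t^4 - 60·t^3 + 36·t^2 + 6·t - 10. La dérivée de l'accélération donne le jerk: j(t) = 480·t^3 - 180·t^2 + 72·t + 6. La dérivée du jerk donne le snap: s(t) = 1440·t^2 - 360·t + 72. Nous avons le snap s(t) = 1440·t^2 - 360·t + 72. En substituant t = 2: s(2) = 5112.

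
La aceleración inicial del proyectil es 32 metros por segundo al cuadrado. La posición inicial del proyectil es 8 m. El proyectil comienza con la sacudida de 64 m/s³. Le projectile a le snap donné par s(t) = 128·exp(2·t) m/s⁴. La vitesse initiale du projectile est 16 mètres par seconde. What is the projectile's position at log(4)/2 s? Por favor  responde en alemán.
Wir müssen die Stammfunktion unserer Gleichung für den Snap s(t) = 128·exp(2·t) 4-mal finden. Die Stammfunktion von dem Snap ist der Ruck. Mit j(0) = 64 erhalten wir j(t) = 64·exp(2·t). Mit ∫j(t)dt und Anwendung von a(0) = 32, finden wir a(t) = 32·exp(2·t). Mit ∫a(t)dt und Anwendung von v(0) = 16, finden wir v(t) = 16·exp(2·t). Durch Integration von der Geschwindigkeit und Verwendung der Anfangsbedingung x(0) = 8, erhalten wir x(t) = 8·exp(2·t). Aus der Gleichung für die Position x(t) = 8·exp(2·t), setzen wir t = log(4)/2 ein und erhalten x = 32.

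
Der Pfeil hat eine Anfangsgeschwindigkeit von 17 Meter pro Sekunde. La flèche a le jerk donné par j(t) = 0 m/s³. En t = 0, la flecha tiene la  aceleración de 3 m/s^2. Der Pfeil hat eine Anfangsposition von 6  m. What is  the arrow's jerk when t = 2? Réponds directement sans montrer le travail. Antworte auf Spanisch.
j(2) = 0.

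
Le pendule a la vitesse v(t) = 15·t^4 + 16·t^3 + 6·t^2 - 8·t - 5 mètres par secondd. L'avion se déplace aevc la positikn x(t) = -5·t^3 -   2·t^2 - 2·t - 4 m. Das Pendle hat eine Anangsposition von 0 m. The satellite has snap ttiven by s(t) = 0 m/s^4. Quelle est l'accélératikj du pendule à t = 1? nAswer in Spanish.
Debemos derivar nuestra ecuación de la velocidad v(t) = 15·t^4 + 16·t^3 + 6·t^2 - 8·t - 5 1 vez. Tomando d/dt de v(t), encontramos a(t) = 60·t^3 + 48·t^2 + 12·t - 8. Usando a(t) = 60·t^3 + 48·t^2 + 12·t - 8 y sustituyendo t = 1, encontramos a = 112.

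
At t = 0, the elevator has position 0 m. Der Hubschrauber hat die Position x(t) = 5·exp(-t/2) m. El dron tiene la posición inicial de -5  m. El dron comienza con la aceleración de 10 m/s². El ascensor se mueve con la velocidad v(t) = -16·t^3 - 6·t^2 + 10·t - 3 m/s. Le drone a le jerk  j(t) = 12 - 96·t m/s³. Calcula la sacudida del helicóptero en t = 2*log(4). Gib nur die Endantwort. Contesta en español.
En t = 2*log(4), j = -5/32.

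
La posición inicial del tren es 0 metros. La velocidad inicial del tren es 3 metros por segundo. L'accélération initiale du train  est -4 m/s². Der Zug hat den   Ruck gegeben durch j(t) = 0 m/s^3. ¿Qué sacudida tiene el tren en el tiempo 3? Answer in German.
Wir haben den Ruck j(t) = 0. Durch Einsetzen von t = 3: j(3) = 0.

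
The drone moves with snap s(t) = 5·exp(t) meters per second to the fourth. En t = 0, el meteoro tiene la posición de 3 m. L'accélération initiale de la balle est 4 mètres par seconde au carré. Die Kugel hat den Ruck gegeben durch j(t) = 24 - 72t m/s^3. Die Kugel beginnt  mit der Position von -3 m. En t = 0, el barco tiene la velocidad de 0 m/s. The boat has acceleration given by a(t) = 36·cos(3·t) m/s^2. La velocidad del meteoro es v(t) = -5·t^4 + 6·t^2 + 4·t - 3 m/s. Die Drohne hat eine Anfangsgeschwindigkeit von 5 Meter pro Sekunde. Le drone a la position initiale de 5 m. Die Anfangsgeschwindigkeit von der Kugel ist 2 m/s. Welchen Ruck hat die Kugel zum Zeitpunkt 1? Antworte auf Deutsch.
Mit j(t) = 24 - 72·t und Einsetzen von t = 1, finden wir j = -48.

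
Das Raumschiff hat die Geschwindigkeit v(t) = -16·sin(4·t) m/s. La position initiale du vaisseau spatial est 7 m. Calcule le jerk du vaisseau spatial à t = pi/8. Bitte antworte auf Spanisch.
Para resolver esto, necesitamos tomar 2 derivadas de nuestra ecuación de la velocidad v(t) = -16·sin(4·t). Tomando d/dt de v(t), encontramos a(t) = -64·cos(4·t). La derivada de la aceleración da la sacudida: j(t) = 256·sin(4·t). De la ecuación de la sacudida j(t) = 256·sin(4·t), sustituimos t = pi/8 para obtener j = 256.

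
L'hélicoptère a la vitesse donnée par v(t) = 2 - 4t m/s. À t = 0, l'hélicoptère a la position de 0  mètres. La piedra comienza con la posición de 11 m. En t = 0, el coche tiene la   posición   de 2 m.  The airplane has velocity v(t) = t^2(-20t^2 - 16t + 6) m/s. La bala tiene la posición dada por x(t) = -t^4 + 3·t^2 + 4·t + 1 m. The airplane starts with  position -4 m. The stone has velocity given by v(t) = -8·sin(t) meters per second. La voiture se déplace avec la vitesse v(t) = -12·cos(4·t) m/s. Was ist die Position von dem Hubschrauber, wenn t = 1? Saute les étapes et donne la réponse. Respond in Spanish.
x(1) = 0.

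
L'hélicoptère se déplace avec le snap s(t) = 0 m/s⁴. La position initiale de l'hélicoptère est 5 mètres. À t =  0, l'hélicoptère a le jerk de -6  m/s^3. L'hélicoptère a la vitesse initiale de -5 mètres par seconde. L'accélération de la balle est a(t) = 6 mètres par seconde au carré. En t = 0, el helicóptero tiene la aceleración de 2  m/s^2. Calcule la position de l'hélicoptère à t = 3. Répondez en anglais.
We must find the integral of our snap equation s(t) = 0 4 times. The integral of snap is jerk. Using j(0) = -6, we get j(t) = -6. Taking ∫j(t)dt and applying a(0) = 2, we find a(t) = 2 - 6·t. Finding the integral of a(t) and using v(0) = -5: v(t) = -3·t^2 + 2·t - 5. The antiderivative of velocity is position. Using x(0) = 5, we get x(t) = -t^3 + t^2 - 5·t + 5. We have position x(t) = -t^3 + t^2 - 5·t + 5. Substituting t = 3: x(3) = -28.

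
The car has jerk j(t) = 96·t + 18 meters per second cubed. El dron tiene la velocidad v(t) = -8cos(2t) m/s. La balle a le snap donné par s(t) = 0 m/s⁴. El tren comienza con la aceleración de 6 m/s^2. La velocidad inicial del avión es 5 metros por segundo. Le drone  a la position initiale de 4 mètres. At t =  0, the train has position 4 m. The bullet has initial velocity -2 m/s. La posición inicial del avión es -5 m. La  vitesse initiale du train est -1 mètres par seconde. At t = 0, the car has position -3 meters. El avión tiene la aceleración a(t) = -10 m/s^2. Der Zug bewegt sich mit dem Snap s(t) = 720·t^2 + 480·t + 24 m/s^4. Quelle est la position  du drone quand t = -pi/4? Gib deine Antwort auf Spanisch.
Partiendo de la velocidad v(t) = -8·cos(2·t), tomamos 1 integral. La integral de la velocidad es la posición. Usando x(0) = 4, obtenemos x(t) = 4 - 4·sin(2·t). Tenemos la posición x(t) = 4 - 4·sin(2·t). Sustituyendo t = -pi/4: x(-pi/4) = 8.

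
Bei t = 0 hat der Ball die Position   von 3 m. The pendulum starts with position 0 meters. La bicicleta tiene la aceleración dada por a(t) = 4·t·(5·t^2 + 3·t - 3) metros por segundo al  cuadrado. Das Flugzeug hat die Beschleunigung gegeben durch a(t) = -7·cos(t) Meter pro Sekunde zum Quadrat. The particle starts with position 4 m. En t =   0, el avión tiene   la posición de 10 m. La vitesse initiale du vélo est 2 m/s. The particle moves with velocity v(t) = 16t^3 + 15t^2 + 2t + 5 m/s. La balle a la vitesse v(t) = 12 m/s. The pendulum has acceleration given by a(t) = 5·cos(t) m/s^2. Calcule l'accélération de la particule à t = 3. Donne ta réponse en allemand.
Um dies zu lösen, müssen wir 1 Ableitung unserer Gleichung für die Geschwindigkeit v(t) = 16·t^3 + 15·t^2 + 2·t + 5 nehmen. Die Ableitung von der Geschwindigkeit ergibt die Beschleunigung: a(t) = 48·t^2 + 30·t + 2. Mit a(t) = 48·t^2 + 30·t + 2 und Einsetzen von t = 3, finden wir a = 524.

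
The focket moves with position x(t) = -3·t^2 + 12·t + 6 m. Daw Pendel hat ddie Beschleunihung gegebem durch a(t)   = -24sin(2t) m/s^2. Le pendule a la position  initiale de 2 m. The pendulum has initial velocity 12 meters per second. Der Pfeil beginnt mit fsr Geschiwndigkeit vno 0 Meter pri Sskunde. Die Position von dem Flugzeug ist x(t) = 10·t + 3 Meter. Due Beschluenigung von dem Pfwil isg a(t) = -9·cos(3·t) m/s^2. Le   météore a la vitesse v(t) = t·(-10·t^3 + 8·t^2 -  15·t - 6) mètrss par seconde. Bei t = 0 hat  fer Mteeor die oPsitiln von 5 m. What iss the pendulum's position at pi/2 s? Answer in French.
Pour résoudre ceci, nous devons prendre 2 primitives de notre équation de l'accélération a(t) = -24·sin(2·t). L'intégrale de l'accélération est la vitesse. En utilisant v(0) = 12, nous obtenons v(t) = 12·cos(2·t). En intégrant la vitesse et en utilisant la condition initiale x(0) = 2, nous obtenons x(t) = 6·sin(2·t) + 2. En utilisant x(t) = 6·sin(2·t) + 2 et en substituant t = pi/2, nous trouvons x = 2.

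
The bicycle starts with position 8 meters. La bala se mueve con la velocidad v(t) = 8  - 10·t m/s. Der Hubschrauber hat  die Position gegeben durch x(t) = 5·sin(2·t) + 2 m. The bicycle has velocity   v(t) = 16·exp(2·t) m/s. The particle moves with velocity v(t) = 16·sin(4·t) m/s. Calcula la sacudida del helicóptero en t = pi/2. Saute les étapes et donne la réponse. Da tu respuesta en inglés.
j(pi/2) = 40.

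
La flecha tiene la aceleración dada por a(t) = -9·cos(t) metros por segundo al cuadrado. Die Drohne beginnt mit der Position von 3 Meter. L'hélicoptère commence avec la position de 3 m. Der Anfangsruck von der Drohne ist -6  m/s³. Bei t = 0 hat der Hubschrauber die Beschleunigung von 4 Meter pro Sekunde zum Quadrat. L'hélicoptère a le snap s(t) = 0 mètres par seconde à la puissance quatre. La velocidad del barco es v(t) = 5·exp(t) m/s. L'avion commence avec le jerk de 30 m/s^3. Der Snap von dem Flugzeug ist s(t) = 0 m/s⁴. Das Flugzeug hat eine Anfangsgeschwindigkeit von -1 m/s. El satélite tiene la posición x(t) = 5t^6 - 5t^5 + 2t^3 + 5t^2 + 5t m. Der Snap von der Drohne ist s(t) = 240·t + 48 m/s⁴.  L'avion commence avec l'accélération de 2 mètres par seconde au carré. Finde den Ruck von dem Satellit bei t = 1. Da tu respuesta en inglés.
To solve this, we need to take 3 derivatives of our position equation x(t) = 5·t^6 - 5·t^5 + 2·t^3 + 5·t^2 + 5·t. The derivative of position gives velocity: v(t) = 30·t^5 - 25·t^4 + 6·t^2 + 10·t + 5. The derivative of velocity gives acceleration: a(t) = 150·t^4 - 100·t^3 + 12·t + 10. Taking d/dt of a(t), we find j(t) = 600·t^3 - 300·t^2 + 12. We have jerk j(t) = 600·t^3 - 300·t^2 + 12. Substituting t = 1: j(1) = 312.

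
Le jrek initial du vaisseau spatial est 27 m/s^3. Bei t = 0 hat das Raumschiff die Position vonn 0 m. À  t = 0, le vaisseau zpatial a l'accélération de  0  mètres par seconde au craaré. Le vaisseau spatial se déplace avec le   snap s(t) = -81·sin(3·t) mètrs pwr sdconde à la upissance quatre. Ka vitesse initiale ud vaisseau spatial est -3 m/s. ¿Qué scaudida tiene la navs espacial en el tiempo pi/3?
Partiendo del snap s(t) = -81·sin(3·t), tomamos 1 integral. Tomando ∫s(t)dt y aplicando j(0) = 27, encontramos j(t) = 27·cos(3·t). Tenemos la sacudida j(t) = 27·cos(3·t). Sustituyendo t = pi/3: j(pi/3) = -27.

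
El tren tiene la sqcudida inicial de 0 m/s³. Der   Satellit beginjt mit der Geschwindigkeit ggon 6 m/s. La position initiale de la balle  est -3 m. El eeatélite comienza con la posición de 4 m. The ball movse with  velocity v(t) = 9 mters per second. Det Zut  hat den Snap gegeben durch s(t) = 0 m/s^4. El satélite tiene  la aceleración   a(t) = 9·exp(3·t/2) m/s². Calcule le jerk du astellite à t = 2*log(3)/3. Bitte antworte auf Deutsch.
Ausgehend von der Beschleunigung a(t) = 9·exp(3·t/2), nehmen wir 1 Ableitung. Mit d/dt von a(t) finden wir j(t) = 27·exp(3·t/2)/2. Wir haben den Ruck j(t) = 27·exp(3·t/2)/2. Durch Einsetzen von t = 2*log(3)/3: j(2*log(3)/3) = 81/2.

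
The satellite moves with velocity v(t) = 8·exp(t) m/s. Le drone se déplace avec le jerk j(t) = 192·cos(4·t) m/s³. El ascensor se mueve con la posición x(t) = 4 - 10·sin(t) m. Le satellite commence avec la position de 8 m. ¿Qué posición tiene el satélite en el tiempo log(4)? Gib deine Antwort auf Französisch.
En partant de la vitesse v(t) = 8·exp(t), nous prenons 1 primitive. La primitive de la vitesse, avec x(0) = 8, donne la position: x(t) = 8·exp(t). De l'équation de la position x(t) = 8·exp(t), nous substituons t = log(4) pour obtenir x = 32.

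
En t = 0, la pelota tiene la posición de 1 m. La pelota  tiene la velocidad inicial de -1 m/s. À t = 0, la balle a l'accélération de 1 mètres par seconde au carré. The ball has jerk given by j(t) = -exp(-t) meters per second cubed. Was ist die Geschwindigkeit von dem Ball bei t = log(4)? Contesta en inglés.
To find the answer, we compute 2 antiderivatives of j(t) = -exp(-t). The integral of jerk, with a(0) = 1, gives acceleration: a(t) = exp(-t). Finding the antiderivative of a(t) and using v(0) = -1: v(t) = -exp(-t). We have velocity v(t) = -exp(-t). Substituting t = log(4): v(log(4)) = -1/4.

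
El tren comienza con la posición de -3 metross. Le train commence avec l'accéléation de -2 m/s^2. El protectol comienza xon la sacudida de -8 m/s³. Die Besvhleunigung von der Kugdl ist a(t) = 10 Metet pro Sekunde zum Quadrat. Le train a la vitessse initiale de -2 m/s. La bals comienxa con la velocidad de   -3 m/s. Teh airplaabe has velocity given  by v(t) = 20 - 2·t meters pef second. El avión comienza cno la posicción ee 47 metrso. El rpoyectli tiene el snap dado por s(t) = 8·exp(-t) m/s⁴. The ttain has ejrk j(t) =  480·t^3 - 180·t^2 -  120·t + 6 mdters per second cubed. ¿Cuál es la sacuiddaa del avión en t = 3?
Para resolver esto, necesitamos tomar 2 derivadas de nuestra ecuación de la velocidad v(t) = 20 - 2·t. La derivada de la velocidad da la aceleración: a(t) = -2. Tomando d/dt de a(t), encontramos j(t) = 0. Usando j(t) = 0 y sustituyendo t = 3, encontramos j = 0.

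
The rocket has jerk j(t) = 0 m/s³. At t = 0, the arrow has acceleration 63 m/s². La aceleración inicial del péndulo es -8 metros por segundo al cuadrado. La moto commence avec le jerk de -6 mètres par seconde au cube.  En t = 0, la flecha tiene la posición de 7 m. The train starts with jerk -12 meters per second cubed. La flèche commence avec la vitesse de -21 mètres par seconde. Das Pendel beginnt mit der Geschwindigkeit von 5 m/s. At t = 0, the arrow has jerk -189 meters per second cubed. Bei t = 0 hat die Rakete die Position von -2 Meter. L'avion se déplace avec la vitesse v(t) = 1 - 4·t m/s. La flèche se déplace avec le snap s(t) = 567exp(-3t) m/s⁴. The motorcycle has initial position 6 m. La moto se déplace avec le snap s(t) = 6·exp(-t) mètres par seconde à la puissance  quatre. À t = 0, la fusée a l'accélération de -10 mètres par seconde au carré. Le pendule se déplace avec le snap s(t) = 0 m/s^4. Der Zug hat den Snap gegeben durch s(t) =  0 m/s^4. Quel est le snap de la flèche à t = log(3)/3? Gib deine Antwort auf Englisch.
We have snap s(t) = 567·exp(-3·t). Substituting t = log(3)/3: s(log(3)/3) = 189.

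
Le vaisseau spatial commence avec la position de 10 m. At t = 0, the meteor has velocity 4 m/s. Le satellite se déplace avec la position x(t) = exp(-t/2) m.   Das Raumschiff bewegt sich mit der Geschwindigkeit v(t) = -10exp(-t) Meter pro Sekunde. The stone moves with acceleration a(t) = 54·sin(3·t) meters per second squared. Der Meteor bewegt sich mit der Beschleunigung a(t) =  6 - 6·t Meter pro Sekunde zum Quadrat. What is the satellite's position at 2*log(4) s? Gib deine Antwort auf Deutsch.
Wir haben die Position x(t) = exp(-t/2). Durch Einsetzen von t = 2*log(4): x(2*log(4)) = 1/4.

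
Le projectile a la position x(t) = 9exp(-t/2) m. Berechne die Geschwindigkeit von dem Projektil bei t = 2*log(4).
Wir müssen unsere Gleichung für die Position x(t) = 9·exp(-t/2) 1-mal ableiten. Durch Ableiten von der Position erhalten wir die Geschwindigkeit: v(t) = -9·exp(-t/2)/2. Mit v(t) = -9·exp(-t/2)/2 und Einsetzen von t = 2*log(4), finden wir v = -9/8.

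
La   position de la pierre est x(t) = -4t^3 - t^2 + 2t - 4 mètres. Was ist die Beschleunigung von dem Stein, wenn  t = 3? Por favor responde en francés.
Pour résoudre ceci, nous devons prendre 2 dérivées de notre équation de la position x(t) = -4·t^3 - t^2 + 2·t - 4. En dérivant la position, nous obtenons la vitesse: v(t) = -12·t^2 - 2·t + 2. La dérivée de la vitesse donne l'accélération: a(t) = -24·t - 2. De l'équation de l'accélération a(t) = -24·t - 2, nous substituons t = 3 pour obtenir a = -74.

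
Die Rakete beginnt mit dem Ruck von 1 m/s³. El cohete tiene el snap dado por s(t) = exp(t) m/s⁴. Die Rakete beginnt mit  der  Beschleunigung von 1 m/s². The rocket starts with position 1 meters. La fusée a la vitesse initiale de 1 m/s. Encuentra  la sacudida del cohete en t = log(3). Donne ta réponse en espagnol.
Debemos encontrar la antiderivada de nuestra ecuación del snap s(t) = exp(t) 1 vez. La integral del snap, con j(0) = 1, da la sacudida: j(t) = exp(t). Tenemos la sacudida j(t) = exp(t). Sustituyendo t = log(3): j(log(3)) = 3.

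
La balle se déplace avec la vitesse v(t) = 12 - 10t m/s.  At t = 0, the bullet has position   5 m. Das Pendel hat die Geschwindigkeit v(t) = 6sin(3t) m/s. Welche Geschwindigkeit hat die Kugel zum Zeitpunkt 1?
Wir haben die Geschwindigkeit v(t) = 12 - 10·t. Durch Einsetzen von t = 1: v(1) = 2.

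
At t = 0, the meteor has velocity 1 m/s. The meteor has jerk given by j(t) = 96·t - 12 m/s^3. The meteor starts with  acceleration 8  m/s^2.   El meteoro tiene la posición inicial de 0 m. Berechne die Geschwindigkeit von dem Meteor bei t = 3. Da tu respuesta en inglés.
Starting from jerk j(t) = 96·t - 12, we take 2 antiderivatives. The integral of jerk, with a(0) = 8, gives acceleration: a(t) = 48·t^2 - 12·t + 8. Integrating acceleration and using the initial condition v(0) = 1, we get v(t) = 16·t^3 - 6·t^2 + 8·t + 1. From the given velocity equation v(t) = 16·t^3 - 6·t^2 + 8·t + 1, we substitute t = 3 to get v = 403.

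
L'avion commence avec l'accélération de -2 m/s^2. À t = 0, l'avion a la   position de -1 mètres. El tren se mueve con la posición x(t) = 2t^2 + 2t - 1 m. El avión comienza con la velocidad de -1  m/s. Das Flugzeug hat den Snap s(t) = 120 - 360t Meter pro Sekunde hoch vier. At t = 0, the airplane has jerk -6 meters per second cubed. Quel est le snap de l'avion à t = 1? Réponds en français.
En utilisant s(t) = 120 - 360·t et en substituant t = 1, nous trouvons s = -240.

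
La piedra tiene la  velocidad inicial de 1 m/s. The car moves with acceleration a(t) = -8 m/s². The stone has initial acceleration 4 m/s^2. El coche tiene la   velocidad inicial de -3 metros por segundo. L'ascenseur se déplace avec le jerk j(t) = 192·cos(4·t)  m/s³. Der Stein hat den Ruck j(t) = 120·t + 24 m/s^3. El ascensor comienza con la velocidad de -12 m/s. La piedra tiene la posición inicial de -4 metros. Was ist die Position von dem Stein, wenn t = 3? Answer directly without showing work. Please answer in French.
x(3) = 530.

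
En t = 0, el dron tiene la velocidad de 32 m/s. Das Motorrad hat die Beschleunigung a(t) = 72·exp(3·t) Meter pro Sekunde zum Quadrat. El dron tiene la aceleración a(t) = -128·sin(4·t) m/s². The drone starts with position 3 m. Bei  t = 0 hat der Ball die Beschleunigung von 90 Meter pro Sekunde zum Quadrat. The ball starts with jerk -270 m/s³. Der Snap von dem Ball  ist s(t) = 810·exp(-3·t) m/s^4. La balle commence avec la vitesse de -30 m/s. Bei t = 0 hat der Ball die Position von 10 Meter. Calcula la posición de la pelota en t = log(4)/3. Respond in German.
Wir müssen das Integral unserer Gleichung für den Snap s(t) = 810·exp(-3·t) 4-mal finden. Die Stammfunktion von dem Snap ist der Ruck. Mit j(0) = -270 erhalten wir j(t) = -270·exp(-3·t). Die Stammfunktion von dem Ruck ist die Beschleunigung. Mit a(0) = 90 erhalten wir a(t) = 90·exp(-3·t). Die Stammfunktion von der Beschleunigung, mit v(0) = -30, ergibt die Geschwindigkeit: v(t) = -30·exp(-3·t). Durch Integration von der Geschwindigkeit und Verwendung der Anfangsbedingung x(0) = 10, erhalten wir x(t) = 10·exp(-3·t). Aus der Gleichung für die Position x(t) = 10·exp(-3·t), setzen wir t = log(4)/3 ein und erhalten x = 5/2.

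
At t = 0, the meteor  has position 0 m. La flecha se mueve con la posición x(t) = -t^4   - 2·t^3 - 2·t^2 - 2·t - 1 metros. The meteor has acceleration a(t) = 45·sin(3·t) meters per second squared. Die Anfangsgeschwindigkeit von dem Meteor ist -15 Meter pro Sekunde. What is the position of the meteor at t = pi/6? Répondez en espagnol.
Debemos encontrar la antiderivada de nuestra ecuación de la aceleración a(t) = 45·sin(3·t) 2 veces. Integrando la aceleración y usando la condición inicial v(0) = -15, obtenemos v(t) = -15·cos(3·t). Integrando la velocidad y usando la condición inicial x(0) = 0, obtenemos x(t) = -5·sin(3·t). Usando x(t) = -5·sin(3·t) y sustituyendo t = pi/6, encontramos x = -5.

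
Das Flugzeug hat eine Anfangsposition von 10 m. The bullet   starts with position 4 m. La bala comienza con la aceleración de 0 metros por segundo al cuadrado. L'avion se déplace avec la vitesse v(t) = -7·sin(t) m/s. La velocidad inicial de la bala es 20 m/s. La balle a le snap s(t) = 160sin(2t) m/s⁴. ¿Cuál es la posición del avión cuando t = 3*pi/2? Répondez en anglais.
To find the answer, we compute 1 integral of v(t) = -7·sin(t). Integrating velocity and using the initial condition x(0) = 10, we get x(t) = 7·cos(t) + 3. Using x(t) = 7·cos(t) + 3 and substituting t = 3*pi/2, we find x = 3.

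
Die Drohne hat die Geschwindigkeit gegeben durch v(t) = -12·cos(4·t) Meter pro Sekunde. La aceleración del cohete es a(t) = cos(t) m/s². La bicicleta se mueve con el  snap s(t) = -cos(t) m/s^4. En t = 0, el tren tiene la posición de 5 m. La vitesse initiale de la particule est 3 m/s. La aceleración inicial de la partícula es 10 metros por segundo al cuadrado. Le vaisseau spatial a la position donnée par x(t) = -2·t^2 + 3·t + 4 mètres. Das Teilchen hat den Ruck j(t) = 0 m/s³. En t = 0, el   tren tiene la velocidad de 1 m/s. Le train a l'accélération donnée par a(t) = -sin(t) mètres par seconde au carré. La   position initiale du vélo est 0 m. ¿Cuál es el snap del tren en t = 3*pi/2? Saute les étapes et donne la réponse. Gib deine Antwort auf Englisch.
The answer is -1.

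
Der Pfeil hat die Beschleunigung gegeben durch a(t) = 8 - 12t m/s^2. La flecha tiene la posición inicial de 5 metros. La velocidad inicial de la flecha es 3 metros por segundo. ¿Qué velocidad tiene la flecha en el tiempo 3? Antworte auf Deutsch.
Wir müssen unsere Gleichung für die Beschleunigung a(t) = 8 - 12·t 1-mal integrieren. Die Stammfunktion von der Beschleunigung, mit v(0) = 3, ergibt die Geschwindigkeit: v(t) = -6·t^2 + 8·t + 3. Mit v(t) = -6·t^2 + 8·t + 3 und Einsetzen von t = 3, finden wir v = -27.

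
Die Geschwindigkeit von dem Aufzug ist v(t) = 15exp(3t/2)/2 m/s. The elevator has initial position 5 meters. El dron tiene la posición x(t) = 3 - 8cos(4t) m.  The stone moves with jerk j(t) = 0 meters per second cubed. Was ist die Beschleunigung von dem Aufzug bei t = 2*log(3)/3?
Ausgehend von der Geschwindigkeit v(t) = 15·exp(3·t/2)/2, nehmen wir 1 Ableitung. Durch Ableiten von der Geschwindigkeit erhalten wir die Beschleunigung: a(t) = 45·exp(3·t/2)/4. Wir haben die Beschleunigung a(t) = 45·exp(3·t/2)/4. Durch Einsetzen von t = 2*log(3)/3: a(2*log(3)/3) = 135/4.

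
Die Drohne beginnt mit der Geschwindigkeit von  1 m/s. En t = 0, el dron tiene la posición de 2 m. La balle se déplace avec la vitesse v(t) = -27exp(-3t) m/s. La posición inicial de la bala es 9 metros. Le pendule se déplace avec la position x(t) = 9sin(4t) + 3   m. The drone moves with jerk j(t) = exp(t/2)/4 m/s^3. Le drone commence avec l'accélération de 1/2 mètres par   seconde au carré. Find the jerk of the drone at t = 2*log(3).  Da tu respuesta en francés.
En utilisant j(t) = exp(t/2)/4 et en substituant t = 2*log(3), nous trouvons j = 3/4.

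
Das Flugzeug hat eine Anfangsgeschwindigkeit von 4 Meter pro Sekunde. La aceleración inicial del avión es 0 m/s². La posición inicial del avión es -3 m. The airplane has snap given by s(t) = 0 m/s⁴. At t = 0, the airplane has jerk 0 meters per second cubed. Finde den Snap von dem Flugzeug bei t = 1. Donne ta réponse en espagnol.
Tenemos el snap s(t) = 0. Sustituyendo t = 1: s(1) = 0.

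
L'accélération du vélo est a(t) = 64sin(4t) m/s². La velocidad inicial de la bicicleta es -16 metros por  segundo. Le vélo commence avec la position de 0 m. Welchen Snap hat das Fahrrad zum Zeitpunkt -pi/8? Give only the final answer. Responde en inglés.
s(-pi/8) = 1024.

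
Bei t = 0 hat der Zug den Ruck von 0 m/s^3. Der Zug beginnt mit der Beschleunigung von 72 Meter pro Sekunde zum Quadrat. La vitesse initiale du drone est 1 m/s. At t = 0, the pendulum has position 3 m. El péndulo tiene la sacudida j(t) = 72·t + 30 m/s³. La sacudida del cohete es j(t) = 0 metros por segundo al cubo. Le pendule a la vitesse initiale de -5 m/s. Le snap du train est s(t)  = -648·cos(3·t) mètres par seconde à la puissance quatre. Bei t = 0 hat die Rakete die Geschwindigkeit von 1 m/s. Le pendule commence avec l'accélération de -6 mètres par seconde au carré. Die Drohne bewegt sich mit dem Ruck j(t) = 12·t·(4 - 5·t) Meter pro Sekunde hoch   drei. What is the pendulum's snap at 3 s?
Starting from jerk j(t) = 72·t + 30, we take 1 derivative. Taking d/dt of j(t), we find s(t) = 72. From the given snap equation s(t) = 72, we substitute t = 3 to get s = 72.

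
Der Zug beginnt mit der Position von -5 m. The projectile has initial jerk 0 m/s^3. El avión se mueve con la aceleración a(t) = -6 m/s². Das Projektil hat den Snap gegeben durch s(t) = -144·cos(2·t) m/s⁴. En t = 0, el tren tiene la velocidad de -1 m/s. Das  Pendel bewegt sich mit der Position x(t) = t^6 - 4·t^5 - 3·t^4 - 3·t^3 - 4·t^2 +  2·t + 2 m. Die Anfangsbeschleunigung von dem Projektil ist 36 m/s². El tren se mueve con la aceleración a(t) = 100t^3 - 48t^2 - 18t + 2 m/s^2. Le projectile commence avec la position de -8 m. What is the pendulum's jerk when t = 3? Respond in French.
En partant de la position x(t) = t^6 - 4·t^5 - 3·t^4 - 3·t^3 - 4·t^2 + 2·t + 2, nous prenons 3 dérivées. En prenant d/dt de x(t), nous trouvons v(t) = 6·t^5 - 20·t^4 - 12·t^3 - 9·t^2 - 8·t + 2. En dérivant la vitesse, nous obtenons l'accélération: a(t) = 30·t^4 - 80·t^3 - 36·t^2 - 18·t - 8. En dérivant l'accélération, nous obtenons le jerk: j(t) = 120·t^3 - 240·t^2 - 72·t - 18. En utilisant j(t) = 120·t^3 - 240·t^2 - 72·t - 18 et en substituant t = 3, nous trouvons j = 846.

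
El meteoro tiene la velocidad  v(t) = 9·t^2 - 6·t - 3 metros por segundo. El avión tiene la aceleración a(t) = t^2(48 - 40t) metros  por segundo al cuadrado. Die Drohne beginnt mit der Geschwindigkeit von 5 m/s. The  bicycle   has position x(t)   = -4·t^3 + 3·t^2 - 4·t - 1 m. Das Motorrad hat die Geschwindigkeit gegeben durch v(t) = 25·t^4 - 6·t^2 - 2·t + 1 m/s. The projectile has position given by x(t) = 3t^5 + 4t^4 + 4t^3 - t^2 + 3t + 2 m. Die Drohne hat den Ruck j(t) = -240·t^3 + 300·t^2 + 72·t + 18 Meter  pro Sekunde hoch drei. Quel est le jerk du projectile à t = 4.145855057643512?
Pour résoudre ceci, nous devons prendre 3 dérivées de notre équation de la position x(t) = 3·t^5 + 4·t^4 + 4·t^3 - t^2 + 3·t + 2. En prenant d/dt de x(t), nous trouvons v(t) = 15·t^4 + 16·t^3 + 12·t^2 - 2·t + 3. En dérivant la vitesse, nous obtenons l'accélération: a(t) = 60·t^3 + 48·t^2 + 24·t - 2. En prenant d/dt de a(t), nous trouvons j(t) = 180·t^2 + 96·t + 24. Nous avons le jerk j(t) = 180·t^2 + 96·t + 24. En substituant t = 4.145855057643512: j(4.145855057643512) = 3515.86263415167.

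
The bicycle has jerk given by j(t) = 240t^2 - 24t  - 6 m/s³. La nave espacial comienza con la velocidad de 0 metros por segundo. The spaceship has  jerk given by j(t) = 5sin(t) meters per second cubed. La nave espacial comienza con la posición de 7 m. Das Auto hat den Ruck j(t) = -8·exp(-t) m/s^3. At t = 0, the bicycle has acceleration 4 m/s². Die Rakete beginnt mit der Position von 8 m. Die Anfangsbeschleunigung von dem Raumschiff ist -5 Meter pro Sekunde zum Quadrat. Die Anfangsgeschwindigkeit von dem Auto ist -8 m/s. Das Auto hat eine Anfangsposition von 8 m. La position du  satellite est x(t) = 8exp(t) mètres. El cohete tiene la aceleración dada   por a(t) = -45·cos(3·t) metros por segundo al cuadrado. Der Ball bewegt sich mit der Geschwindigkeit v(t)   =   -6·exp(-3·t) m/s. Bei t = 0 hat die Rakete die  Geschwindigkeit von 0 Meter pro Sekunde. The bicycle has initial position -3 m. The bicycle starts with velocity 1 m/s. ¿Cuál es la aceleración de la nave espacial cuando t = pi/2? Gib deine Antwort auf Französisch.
Nous devons trouver la primitive de notre équation du jerk j(t) = 5·sin(t) 1 fois. L'intégrale du jerk, avec a(0) = -5, donne l'accélération: a(t) = -5·cos(t). Nous avons l'accélération a(t) = -5·cos(t). En substituant t = pi/2: a(pi/2) = 0.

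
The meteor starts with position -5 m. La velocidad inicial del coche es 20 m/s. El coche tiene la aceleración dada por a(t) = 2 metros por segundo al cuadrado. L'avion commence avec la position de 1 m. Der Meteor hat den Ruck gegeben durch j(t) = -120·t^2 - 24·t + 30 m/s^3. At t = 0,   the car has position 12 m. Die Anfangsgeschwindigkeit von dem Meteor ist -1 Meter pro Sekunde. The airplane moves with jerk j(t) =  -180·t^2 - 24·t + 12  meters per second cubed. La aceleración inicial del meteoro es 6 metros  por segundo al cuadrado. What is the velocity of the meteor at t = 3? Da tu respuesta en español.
Necesitamos integrar nuestra ecuación de la sacudida j(t) = -120·t^2 - 24·t + 30 2 veces. Integrando la sacudida y usando la condición inicial a(0) = 6, obtenemos a(t) = -40·t^3 - 12·t^2 + 30·t + 6. Integrando la aceleración y usando la condición inicial v(0) = -1, obtenemos v(t) = -10·t^4 - 4·t^3 + 15·t^2 + 6·t - 1. Tenemos la velocidad v(t) = -10·t^4 - 4·t^3 + 15·t^2 + 6·t - 1. Sustituyendo t = 3: v(3) = -766.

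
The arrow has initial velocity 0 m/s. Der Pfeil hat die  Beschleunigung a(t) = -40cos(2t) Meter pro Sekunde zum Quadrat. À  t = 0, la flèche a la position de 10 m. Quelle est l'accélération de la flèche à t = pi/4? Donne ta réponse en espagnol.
Tenemos la aceleración a(t) = -40·cos(2·t). Sustituyendo t = pi/4: a(pi/4) = 0.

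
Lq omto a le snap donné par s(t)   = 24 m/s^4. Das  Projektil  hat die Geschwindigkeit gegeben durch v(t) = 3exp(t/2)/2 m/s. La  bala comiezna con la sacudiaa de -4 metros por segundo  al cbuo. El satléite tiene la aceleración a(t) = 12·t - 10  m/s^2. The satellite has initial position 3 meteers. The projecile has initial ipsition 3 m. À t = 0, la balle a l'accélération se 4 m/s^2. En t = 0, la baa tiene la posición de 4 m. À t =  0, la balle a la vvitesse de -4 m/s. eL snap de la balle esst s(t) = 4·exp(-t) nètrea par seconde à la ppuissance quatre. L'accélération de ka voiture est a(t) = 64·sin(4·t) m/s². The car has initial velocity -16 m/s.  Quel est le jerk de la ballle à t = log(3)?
Pour résoudre ceci, nous devons prendre 1 intégrale de notre équation du snap s(t) = 4·exp(-t). En prenant ∫s(t)dt et en appliquant j(0) = -4, nous trouvons j(t) = -4·exp(-t). De l'équation du jerk j(t) = -4·exp(-t), nous substituons t = log(3) pour obtenir j = -4/3.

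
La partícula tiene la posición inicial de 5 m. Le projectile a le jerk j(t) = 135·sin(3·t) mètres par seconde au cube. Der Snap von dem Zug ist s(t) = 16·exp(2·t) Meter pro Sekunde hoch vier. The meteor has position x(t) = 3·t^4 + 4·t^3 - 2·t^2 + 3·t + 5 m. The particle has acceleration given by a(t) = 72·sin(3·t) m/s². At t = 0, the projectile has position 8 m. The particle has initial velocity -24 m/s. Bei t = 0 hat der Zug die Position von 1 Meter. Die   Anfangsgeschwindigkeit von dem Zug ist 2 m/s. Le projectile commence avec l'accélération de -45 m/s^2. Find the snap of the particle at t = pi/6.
To solve this, we need to take 2 derivatives of our acceleration equation a(t) = 72·sin(3·t). Differentiating acceleration, we get jerk: j(t) = 216·cos(3·t). Differentiating jerk, we get snap: s(t) = -648·sin(3·t). From the given snap equation s(t) = -648·sin(3·t), we substitute t = pi/6 to get s = -648.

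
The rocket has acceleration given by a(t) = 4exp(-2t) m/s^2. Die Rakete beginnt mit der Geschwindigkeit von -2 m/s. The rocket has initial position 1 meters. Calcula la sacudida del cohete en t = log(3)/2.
Partiendo de la aceleración a(t) = 4·exp(-2·t), tomamos 1 derivada. Derivando la aceleración, obtenemos la sacudida: j(t) = -8·exp(-2·t). Usando j(t) = -8·exp(-2·t) y sustituyendo t = log(3)/2, encontramos j = -8/3.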